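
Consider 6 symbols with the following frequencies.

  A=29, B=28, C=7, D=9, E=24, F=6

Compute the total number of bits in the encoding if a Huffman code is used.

Merge the two smallest weights repeatedly:
merge F(6) and C(7): 13
merge D(9) and 13: 22
merge 22 and E(24): 46
merge B(28) and A(29): 57
merge 46 and 57: 103
Each symbol's bit-cost is frequency × depth; summing gives 241 bits (equivalently 13 + 22 + 46 + 57 + 103).

241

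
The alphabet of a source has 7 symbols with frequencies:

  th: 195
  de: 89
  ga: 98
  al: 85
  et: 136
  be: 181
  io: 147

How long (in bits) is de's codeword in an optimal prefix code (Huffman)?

4

Huffman merges, smallest pair first:
combine al(85), de(89) → 174
combine ga(98), et(136) → 234
combine io(147), 174 → 321
combine be(181), th(195) → 376
combine 234, 321 → 555
combine 376, 555 → 931
The subtree containing de is merged 4 times, so code length = 4.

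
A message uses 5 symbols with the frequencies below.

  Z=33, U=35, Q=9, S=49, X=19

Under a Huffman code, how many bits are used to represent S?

Huffman merges, smallest pair first:
Q(9) + X(19) → 28
28 + Z(33) → 61
U(35) + S(49) → 84
61 + 84 → 145
S's leaf is at depth 2, giving a 2-bit codeword.

2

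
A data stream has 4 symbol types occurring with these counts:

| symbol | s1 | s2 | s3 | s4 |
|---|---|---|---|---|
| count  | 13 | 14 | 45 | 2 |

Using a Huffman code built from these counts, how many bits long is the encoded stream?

118

Greedily combine the two least-frequent nodes:
combine s4(2), s1(13) → 15
combine s2(14), 15 → 29
combine 29, s3(45) → 74
Each symbol's bit-cost is frequency × depth; summing gives 118 bits (equivalently 15 + 29 + 74).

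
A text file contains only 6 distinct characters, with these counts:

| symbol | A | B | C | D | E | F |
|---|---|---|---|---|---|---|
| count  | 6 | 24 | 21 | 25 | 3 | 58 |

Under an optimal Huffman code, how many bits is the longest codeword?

4

Merge the two lowest-weight nodes at each step:
merge E(3) and A(6): 9
merge 9 and C(21): 30
merge B(24) and D(25): 49
merge 30 and 49: 79
merge F(58) and 79: 137
The first pair merged (E, A) ends up deepest, at depth 4.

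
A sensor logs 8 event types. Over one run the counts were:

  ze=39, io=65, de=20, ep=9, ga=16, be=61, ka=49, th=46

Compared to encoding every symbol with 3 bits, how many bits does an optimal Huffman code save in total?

Fixed-length: 3 bits × 305 symbols = 915 bits.
Huffman merges:
combine ep(9), ga(16) → 25
combine de(20), 25 → 45
combine ze(39), 45 → 84
combine th(46), ka(49) → 95
combine be(61), io(65) → 126
combine 84, 95 → 179
combine 126, 179 → 305
Huffman total = 25 + 45 + 84 + 95 + 126 + 179 + 305 = 859 bits.
Saving = 915 − 859 = 56 bits.

56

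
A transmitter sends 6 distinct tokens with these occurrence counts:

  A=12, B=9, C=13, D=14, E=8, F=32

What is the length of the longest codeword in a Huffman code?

Merge the two lowest-weight nodes at each step:
E(8) + B(9) → 17
A(12) + C(13) → 25
D(14) + 17 → 31
25 + 31 → 56
F(32) + 56 → 88
The rarest symbols sit at the bottom; the longest codeword is 4 bits.

4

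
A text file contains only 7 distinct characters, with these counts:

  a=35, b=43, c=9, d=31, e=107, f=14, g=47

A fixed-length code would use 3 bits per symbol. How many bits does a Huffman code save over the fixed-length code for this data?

137

Fixed-length: 3 bits × 286 symbols = 858 bits.
Huffman merges:
merge c(9) and f(14): 23
merge 23 and d(31): 54
merge a(35) and b(43): 78
merge g(47) and 54: 101
merge 78 and 101: 179
merge e(107) and 179: 286
Huffman total = 23 + 54 + 78 + 101 + 179 + 286 = 721 bits.
Saving = 858 − 721 = 137 bits.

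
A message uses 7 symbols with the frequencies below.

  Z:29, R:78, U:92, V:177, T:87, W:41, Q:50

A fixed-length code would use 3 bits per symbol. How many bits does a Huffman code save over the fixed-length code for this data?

Fixed-length: 3 bits × 554 symbols = 1662 bits.
Huffman merges:
Z(29) + W(41) → 70
Q(50) + 70 → 120
R(78) + T(87) → 165
U(92) + 120 → 212
165 + V(177) → 342
212 + 342 → 554
Huffman total = 70 + 120 + 165 + 212 + 342 + 554 = 1463 bits.
Saving = 1662 − 1463 = 199 bits.

199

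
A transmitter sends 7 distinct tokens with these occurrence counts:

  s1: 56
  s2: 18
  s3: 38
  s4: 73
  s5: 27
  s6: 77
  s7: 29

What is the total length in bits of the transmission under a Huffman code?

Merge the two smallest weights repeatedly:
combine s2(18), s5(27) → 45
combine s7(29), s3(38) → 67
combine 45, s1(56) → 101
combine 67, s4(73) → 140
combine s6(77), 101 → 178
combine 140, 178 → 318
The encoded length is the sum of every internal node's weight: 45 + 67 + 101 + 140 + 178 + 318 = 849 bits.

849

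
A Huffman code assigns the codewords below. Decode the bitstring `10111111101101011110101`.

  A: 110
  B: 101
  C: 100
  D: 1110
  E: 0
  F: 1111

Read left to right; each codeword is recognised as soon as it completes (prefix code):
  101→B | 1111→F | 110→A | 110→A | 101→B | 1110→D | 101→B
Decoded message: BFAABDB

BFAABDB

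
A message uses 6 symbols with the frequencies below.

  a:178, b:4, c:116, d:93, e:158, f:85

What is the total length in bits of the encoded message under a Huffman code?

1539

Merge the two smallest weights repeatedly:
combine b(4), f(85) → 89
combine 89, d(93) → 182
combine c(116), e(158) → 274
combine a(178), 182 → 360
combine 274, 360 → 634
Total encoded bits = sum of merged weights = 89 + 182 + 274 + 360 + 634 = 1539.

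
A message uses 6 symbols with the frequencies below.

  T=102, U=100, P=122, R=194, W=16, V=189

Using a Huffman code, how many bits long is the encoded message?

Greedily combine the two least-frequent nodes:
W(16) + U(100) → 116
T(102) + 116 → 218
P(122) + V(189) → 311
R(194) + 218 → 412
311 + 412 → 723
Total encoded bits = sum of merged weights = 116 + 218 + 311 + 412 + 723 = 1780.

1780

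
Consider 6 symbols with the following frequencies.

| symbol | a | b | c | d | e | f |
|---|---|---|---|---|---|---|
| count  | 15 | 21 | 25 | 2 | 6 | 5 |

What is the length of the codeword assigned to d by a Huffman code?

4

Repeatedly merge the two smallest:
d(2) + f(5) → 7
e(6) + 7 → 13
13 + a(15) → 28
b(21) + c(25) → 46
28 + 46 → 74
d sits 4 levels below the root, so its codeword is 4 bits.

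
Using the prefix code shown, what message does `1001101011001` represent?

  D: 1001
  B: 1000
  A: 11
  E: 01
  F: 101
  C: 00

DFED

Read left to right; each codeword is recognised as soon as it completes (prefix code):
  1001→D | 101→F | 01→E | 1001→D
Decoded message: DFED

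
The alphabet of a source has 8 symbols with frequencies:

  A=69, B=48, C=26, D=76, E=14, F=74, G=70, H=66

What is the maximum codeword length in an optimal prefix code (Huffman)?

Merge the two lowest-weight nodes at each step:
combine E(14), C(26) → 40
combine 40, B(48) → 88
combine H(66), A(69) → 135
combine G(70), F(74) → 144
combine D(76), 88 → 164
combine 135, 144 → 279
combine 164, 279 → 443
Maximum depth reached is 4.

4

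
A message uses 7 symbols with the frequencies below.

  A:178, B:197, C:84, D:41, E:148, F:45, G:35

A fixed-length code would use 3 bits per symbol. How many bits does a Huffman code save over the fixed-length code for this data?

Fixed-length: 3 bits × 728 symbols = 2184 bits.
Huffman merges:
merge G(35) and D(41): 76
merge F(45) and 76: 121
merge C(84) and 121: 205
merge E(148) and A(178): 326
merge B(197) and 205: 402
merge 326 and 402: 728
Huffman total = 76 + 121 + 205 + 326 + 402 + 728 = 1858 bits.
Saving = 2184 − 1858 = 326 bits.

326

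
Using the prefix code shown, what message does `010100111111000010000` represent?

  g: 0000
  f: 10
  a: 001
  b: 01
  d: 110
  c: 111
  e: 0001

Read left to right; each codeword is recognised as soon as it completes (prefix code):
  01→b | 01→b | 001→a | 111→c | 110→d | 0001→e | 0000→g
Decoded message: bbacdeg

bbacdeg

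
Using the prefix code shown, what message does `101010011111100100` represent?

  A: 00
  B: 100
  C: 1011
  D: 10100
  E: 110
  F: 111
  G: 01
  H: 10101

HAFFAB

Read left to right; each codeword is recognised as soon as it completes (prefix code):
  10101→H | 00→A | 111→F | 111→F | 00→A | 100→B
Decoded message: HAFFAB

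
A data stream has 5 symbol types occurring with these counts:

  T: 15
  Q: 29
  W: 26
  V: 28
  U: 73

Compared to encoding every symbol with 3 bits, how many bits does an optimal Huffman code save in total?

146

Fixed-length: 3 bits × 171 symbols = 513 bits.
Huffman merges:
merge T(15) and W(26): 41
merge V(28) and Q(29): 57
merge 41 and 57: 98
merge U(73) and 98: 171
Huffman total = 41 + 57 + 98 + 171 = 367 bits.
Saving = 513 − 367 = 146 bits.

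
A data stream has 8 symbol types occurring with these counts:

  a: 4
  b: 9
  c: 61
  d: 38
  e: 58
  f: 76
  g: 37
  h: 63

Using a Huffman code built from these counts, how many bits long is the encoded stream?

962

Greedily combine the two least-frequent nodes:
merge a(4) and b(9): 13
merge 13 and g(37): 50
merge d(38) and 50: 88
merge e(58) and c(61): 119
merge h(63) and f(76): 139
merge 88 and 119: 207
merge 139 and 207: 346
The encoded length is the sum of every internal node's weight: 13 + 50 + 88 + 119 + 139 + 207 + 346 = 962 bits.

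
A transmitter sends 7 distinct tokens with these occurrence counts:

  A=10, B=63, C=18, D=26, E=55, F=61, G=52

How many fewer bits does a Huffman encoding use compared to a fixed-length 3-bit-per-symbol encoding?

97

Fixed-length: 3 bits × 285 symbols = 855 bits.
Huffman merges:
merge A(10) and C(18): 28
merge D(26) and 28: 54
merge G(52) and 54: 106
merge E(55) and F(61): 116
merge B(63) and 106: 169
merge 116 and 169: 285
Huffman total = 28 + 54 + 106 + 116 + 169 + 285 = 758 bits.
Saving = 855 − 758 = 97 bits.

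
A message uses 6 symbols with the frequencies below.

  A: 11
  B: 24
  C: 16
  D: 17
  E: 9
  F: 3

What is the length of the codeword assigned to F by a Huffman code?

4

Huffman merges, smallest pair first:
F(3) + E(9) → 12
A(11) + 12 → 23
C(16) + D(17) → 33
23 + B(24) → 47
33 + 47 → 80
F sits 4 levels below the root, so its codeword is 4 bits.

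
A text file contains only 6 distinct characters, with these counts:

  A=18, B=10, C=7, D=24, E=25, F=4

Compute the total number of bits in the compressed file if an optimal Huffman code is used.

208

Merge the two smallest weights repeatedly:
F(4) + C(7) → 11
B(10) + 11 → 21
A(18) + 21 → 39
D(24) + E(25) → 49
39 + 49 → 88
The encoded length is the sum of every internal node's weight: 11 + 21 + 39 + 49 + 88 = 208 bits.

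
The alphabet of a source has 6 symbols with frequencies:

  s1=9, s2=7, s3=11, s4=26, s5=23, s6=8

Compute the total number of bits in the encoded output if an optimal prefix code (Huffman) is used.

Merge the two smallest weights repeatedly:
merge s2(7) and s6(8): 15
merge s1(9) and s3(11): 20
merge 15 and 20: 35
merge s5(23) and s4(26): 49
merge 35 and 49: 84
Total encoded bits = sum of merged weights = 15 + 20 + 35 + 49 + 84 = 203.

203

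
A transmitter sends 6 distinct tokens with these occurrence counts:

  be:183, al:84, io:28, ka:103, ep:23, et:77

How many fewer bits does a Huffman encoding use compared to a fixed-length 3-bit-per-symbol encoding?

Fixed-length: 3 bits × 498 symbols = 1494 bits.
Huffman merges:
merge ep(23) and io(28): 51
merge 51 and et(77): 128
merge al(84) and ka(103): 187
merge 128 and be(183): 311
merge 187 and 311: 498
Huffman total = 51 + 128 + 187 + 311 + 498 = 1175 bits.
Saving = 1494 − 1175 = 319 bits.

319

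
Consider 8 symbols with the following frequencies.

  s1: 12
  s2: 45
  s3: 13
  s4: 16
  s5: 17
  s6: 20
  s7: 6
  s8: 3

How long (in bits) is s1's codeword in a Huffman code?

Build the tree from the bottom:
s8(3) + s7(6) → 9
9 + s1(12) → 21
s3(13) + s4(16) → 29
s5(17) + s6(20) → 37
21 + 29 → 50
37 + s2(45) → 82
50 + 82 → 132
s1's leaf is at depth 3, giving a 3-bit codeword.

3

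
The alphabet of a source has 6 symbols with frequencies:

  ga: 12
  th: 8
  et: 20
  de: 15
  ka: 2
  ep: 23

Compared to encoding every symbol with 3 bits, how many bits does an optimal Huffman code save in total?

48

Fixed-length: 3 bits × 80 symbols = 240 bits.
Huffman merges:
combine ka(2), th(8) → 10
combine 10, ga(12) → 22
combine de(15), et(20) → 35
combine 22, ep(23) → 45
combine 35, 45 → 80
Huffman total = 10 + 22 + 35 + 45 + 80 = 192 bits.
Saving = 240 − 192 = 48 bits.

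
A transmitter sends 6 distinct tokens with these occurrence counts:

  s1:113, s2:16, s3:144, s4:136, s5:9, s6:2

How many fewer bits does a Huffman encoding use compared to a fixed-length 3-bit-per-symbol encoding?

Fixed-length: 3 bits × 420 symbols = 1260 bits.
Huffman merges:
merge s6(2) and s5(9): 11
merge 11 and s2(16): 27
merge 27 and s1(113): 140
merge s4(136) and 140: 276
merge s3(144) and 276: 420
Huffman total = 11 + 27 + 140 + 276 + 420 = 874 bits.
Saving = 1260 − 874 = 386 bits.

386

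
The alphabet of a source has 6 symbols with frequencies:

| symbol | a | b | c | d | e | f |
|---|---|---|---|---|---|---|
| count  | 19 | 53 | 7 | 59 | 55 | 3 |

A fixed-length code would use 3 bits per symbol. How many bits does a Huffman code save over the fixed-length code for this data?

157

Fixed-length: 3 bits × 196 symbols = 588 bits.
Huffman merges:
f(3) + c(7) → 10
10 + a(19) → 29
29 + b(53) → 82
e(55) + d(59) → 114
82 + 114 → 196
Huffman total = 10 + 29 + 82 + 114 + 196 = 431 bits.
Saving = 588 − 431 = 157 bits.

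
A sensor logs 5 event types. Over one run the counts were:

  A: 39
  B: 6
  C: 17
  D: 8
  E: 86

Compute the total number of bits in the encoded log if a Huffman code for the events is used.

Greedily combine the two least-frequent nodes:
B(6) + D(8) → 14
14 + C(17) → 31
31 + A(39) → 70
70 + E(86) → 156
Each symbol's bit-cost is frequency × depth; summing gives 271 bits (equivalently 14 + 31 + 70 + 156).

271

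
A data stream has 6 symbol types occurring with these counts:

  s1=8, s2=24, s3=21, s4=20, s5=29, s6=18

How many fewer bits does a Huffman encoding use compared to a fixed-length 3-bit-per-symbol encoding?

Fixed-length: 3 bits × 120 symbols = 360 bits.
Huffman merges:
s1(8) + s6(18) → 26
s4(20) + s3(21) → 41
s2(24) + 26 → 50
s5(29) + 41 → 70
50 + 70 → 120
Huffman total = 26 + 41 + 50 + 70 + 120 = 307 bits.
Saving = 360 − 307 = 53 bits.

53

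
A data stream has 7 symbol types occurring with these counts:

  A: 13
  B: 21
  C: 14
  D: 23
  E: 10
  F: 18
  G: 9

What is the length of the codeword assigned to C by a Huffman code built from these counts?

Huffman merges, smallest pair first:
G(9) + E(10) → 19
A(13) + C(14) → 27
F(18) + 19 → 37
B(21) + D(23) → 44
27 + 37 → 64
44 + 64 → 108
C sits 3 levels below the root, so its codeword is 3 bits.

3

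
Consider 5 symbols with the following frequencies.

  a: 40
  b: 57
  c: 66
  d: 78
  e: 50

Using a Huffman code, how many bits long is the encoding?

672

Merge the two smallest weights repeatedly:
merge a(40) and e(50): 90
merge b(57) and c(66): 123
merge d(78) and 90: 168
merge 123 and 168: 291
Each symbol's bit-cost is frequency × depth; summing gives 672 bits (equivalently 90 + 123 + 168 + 291).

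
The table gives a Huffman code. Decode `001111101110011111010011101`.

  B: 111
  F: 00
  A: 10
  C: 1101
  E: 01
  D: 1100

Read left to right; each codeword is recognised as soon as it completes (prefix code):
  00→F | 111→B | 1101→C | 1100→D | 111→B | 1101→C | 00→F | 111→B | 01→E
Decoded message: FBCDBCFBE

FBCDBCFBE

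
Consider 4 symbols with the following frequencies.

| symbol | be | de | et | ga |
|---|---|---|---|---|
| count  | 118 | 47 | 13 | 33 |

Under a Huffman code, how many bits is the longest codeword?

3

Merge the two lowest-weight nodes at each step:
combine et(13), ga(33) → 46
combine 46, de(47) → 93
combine 93, be(118) → 211
The first pair merged (et, ga) ends up deepest, at depth 3.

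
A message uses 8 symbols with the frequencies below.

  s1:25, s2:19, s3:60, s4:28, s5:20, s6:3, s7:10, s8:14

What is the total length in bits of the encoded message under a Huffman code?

489

Merge the two smallest weights repeatedly:
combine s6(3), s7(10) → 13
combine 13, s8(14) → 27
combine s2(19), s5(20) → 39
combine s1(25), 27 → 52
combine s4(28), 39 → 67
combine 52, s3(60) → 112
combine 67, 112 → 179
Each symbol's bit-cost is frequency × depth; summing gives 489 bits (equivalently 13 + 27 + 39 + 52 + 67 + 112 + 179).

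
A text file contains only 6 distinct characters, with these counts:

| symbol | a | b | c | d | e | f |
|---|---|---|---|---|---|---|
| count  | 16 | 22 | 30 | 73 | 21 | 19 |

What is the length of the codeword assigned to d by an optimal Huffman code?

Huffman merges, smallest pair first:
combine a(16), f(19) → 35
combine e(21), b(22) → 43
combine c(30), 35 → 65
combine 43, 65 → 108
combine d(73), 108 → 181
d sits one level below the root: a 1-bit codeword.

1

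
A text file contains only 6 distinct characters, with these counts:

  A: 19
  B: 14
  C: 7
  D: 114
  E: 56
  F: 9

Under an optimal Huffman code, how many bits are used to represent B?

4

Huffman merges, smallest pair first:
C(7) + F(9) → 16
B(14) + 16 → 30
A(19) + 30 → 49
49 + E(56) → 105
105 + D(114) → 219
B sits 4 levels below the root, so its codeword is 4 bits.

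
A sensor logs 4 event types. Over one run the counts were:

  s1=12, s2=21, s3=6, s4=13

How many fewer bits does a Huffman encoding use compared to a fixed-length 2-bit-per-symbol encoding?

Fixed-length: 2 bits × 52 symbols = 104 bits.
Huffman merges:
combine s3(6), s1(12) → 18
combine s4(13), 18 → 31
combine s2(21), 31 → 52
Huffman total = 18 + 31 + 52 = 101 bits.
Saving = 104 − 101 = 3 bits.

3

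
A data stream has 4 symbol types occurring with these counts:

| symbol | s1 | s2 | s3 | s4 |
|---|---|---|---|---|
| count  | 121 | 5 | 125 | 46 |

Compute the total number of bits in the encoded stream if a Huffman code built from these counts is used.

520

Greedily combine the two least-frequent nodes:
merge s2(5) and s4(46): 51
merge 51 and s1(121): 172
merge s3(125) and 172: 297
The encoded length is the sum of every internal node's weight: 51 + 172 + 297 = 520 bits.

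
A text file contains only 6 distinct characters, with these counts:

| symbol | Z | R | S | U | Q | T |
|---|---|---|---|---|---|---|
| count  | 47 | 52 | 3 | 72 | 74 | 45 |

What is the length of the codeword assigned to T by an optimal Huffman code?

4

Build the tree from the bottom:
merge S(3) and T(45): 48
merge Z(47) and 48: 95
merge R(52) and U(72): 124
merge Q(74) and 95: 169
merge 124 and 169: 293
T's leaf is at depth 4, giving a 4-bit codeword.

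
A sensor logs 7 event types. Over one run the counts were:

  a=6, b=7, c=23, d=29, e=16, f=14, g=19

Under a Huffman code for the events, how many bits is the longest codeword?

4

Merge the two lowest-weight nodes at each step:
a(6) + b(7) → 13
13 + f(14) → 27
e(16) + g(19) → 35
c(23) + 27 → 50
d(29) + 35 → 64
50 + 64 → 114
Maximum depth reached is 4.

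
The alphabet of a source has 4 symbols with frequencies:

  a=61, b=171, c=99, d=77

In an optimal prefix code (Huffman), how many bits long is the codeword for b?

Huffman merges, smallest pair first:
combine a(61), d(77) → 138
combine c(99), 138 → 237
combine b(171), 237 → 408
b is merged only at the final step, so code length = 1.

1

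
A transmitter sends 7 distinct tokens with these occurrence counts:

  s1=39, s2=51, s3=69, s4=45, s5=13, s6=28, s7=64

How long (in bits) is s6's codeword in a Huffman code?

Huffman merges, smallest pair first:
merge s5(13) and s6(28): 41
merge s1(39) and 41: 80
merge s4(45) and s2(51): 96
merge s7(64) and s3(69): 133
merge 80 and 96: 176
merge 133 and 176: 309
s6 sits 4 levels below the root, so its codeword is 4 bits.

4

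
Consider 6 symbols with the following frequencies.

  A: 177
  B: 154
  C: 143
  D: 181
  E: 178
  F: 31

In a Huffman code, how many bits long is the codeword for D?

2

Huffman merges, smallest pair first:
merge F(31) and C(143): 174
merge B(154) and 174: 328
merge A(177) and E(178): 355
merge D(181) and 328: 509
merge 355 and 509: 864
D's leaf is at depth 2, giving a 2-bit codeword.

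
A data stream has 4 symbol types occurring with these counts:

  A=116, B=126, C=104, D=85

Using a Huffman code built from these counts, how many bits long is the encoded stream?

Greedily combine the two least-frequent nodes:
D(85) + C(104) → 189
A(116) + B(126) → 242
189 + 242 → 431
Each symbol's bit-cost is frequency × depth; summing gives 862 bits (equivalently 189 + 242 + 431).

862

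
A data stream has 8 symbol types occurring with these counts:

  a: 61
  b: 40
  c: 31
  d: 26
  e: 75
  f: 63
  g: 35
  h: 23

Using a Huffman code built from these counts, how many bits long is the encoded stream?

Build the Huffman tree bottom-up:
combine h(23), d(26) → 49
combine c(31), g(35) → 66
combine b(40), 49 → 89
combine a(61), f(63) → 124
combine 66, e(75) → 141
combine 89, 124 → 213
combine 141, 213 → 354
The encoded length is the sum of every internal node's weight: 49 + 66 + 89 + 124 + 141 + 213 + 354 = 1036 bits.

1036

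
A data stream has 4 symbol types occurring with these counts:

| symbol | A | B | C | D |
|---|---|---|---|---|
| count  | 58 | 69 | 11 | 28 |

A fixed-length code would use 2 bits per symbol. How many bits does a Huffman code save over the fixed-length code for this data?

30

Fixed-length: 2 bits × 166 symbols = 332 bits.
Huffman merges:
merge C(11) and D(28): 39
merge 39 and A(58): 97
merge B(69) and 97: 166
Huffman total = 39 + 97 + 166 = 302 bits.
Saving = 332 − 302 = 30 bits.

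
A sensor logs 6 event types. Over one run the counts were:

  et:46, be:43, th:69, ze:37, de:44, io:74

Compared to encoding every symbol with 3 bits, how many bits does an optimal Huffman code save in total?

143

Fixed-length: 3 bits × 313 symbols = 939 bits.
Huffman merges:
combine ze(37), be(43) → 80
combine de(44), et(46) → 90
combine th(69), io(74) → 143
combine 80, 90 → 170
combine 143, 170 → 313
Huffman total = 80 + 90 + 143 + 170 + 313 = 796 bits.
Saving = 939 − 796 = 143 bits.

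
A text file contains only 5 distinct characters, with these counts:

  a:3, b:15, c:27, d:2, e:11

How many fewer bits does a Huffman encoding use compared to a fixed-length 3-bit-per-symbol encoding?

64

Fixed-length: 3 bits × 58 symbols = 174 bits.
Huffman merges:
combine d(2), a(3) → 5
combine 5, e(11) → 16
combine b(15), 16 → 31
combine c(27), 31 → 58
Huffman total = 5 + 16 + 31 + 58 = 110 bits.
Saving = 174 − 110 = 64 bits.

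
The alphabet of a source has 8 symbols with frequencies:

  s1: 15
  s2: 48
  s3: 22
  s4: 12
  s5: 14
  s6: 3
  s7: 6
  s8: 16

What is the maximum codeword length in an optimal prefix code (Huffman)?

5

Merge the two lowest-weight nodes at each step:
s6(3) + s7(6) → 9
9 + s4(12) → 21
s5(14) + s1(15) → 29
s8(16) + 21 → 37
s3(22) + 29 → 51
37 + s2(48) → 85
51 + 85 → 136
The rarest symbols sit at the bottom; the longest codeword is 5 bits.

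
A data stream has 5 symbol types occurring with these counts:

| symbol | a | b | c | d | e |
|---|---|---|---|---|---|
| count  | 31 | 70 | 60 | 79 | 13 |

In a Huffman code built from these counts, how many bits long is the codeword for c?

2

Huffman merges, smallest pair first:
merge e(13) and a(31): 44
merge 44 and c(60): 104
merge b(70) and d(79): 149
merge 104 and 149: 253
c's leaf is at depth 2, giving a 2-bit codeword.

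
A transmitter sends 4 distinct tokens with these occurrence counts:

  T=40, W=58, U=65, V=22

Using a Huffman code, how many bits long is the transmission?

367

Merge the two smallest weights repeatedly:
combine V(22), T(40) → 62
combine W(58), 62 → 120
combine U(65), 120 → 185
Each symbol's bit-cost is frequency × depth; summing gives 367 bits (equivalently 62 + 120 + 185).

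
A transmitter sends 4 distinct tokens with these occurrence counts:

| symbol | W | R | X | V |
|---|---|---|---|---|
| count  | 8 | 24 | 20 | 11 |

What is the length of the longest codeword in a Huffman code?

Merge the two lowest-weight nodes at each step:
W(8) + V(11) → 19
19 + X(20) → 39
R(24) + 39 → 63
The first pair merged (W, V) ends up deepest, at depth 3.

3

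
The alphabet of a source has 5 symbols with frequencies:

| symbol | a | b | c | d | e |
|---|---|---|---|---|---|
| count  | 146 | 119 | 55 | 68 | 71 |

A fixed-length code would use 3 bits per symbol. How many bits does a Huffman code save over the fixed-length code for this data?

Fixed-length: 3 bits × 459 symbols = 1377 bits.
Huffman merges:
c(55) + d(68) → 123
e(71) + b(119) → 190
123 + a(146) → 269
190 + 269 → 459
Huffman total = 123 + 190 + 269 + 459 = 1041 bits.
Saving = 1377 − 1041 = 336 bits.

336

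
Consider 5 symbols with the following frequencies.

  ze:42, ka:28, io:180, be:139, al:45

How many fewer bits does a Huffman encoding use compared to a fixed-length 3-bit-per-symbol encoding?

429

Fixed-length: 3 bits × 434 symbols = 1302 bits.
Huffman merges:
combine ka(28), ze(42) → 70
combine al(45), 70 → 115
combine 115, be(139) → 254
combine io(180), 254 → 434
Huffman total = 70 + 115 + 254 + 434 = 873 bits.
Saving = 1302 − 873 = 429 bits.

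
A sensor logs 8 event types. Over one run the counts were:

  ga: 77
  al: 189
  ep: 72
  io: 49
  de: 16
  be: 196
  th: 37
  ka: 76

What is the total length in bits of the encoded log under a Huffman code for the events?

Greedily combine the two least-frequent nodes:
combine de(16), th(37) → 53
combine io(49), 53 → 102
combine ep(72), ka(76) → 148
combine ga(77), 102 → 179
combine 148, 179 → 327
combine al(189), be(196) → 385
combine 327, 385 → 712
Total encoded bits = sum of merged weights = 53 + 102 + 148 + 179 + 327 + 385 + 712 = 1906.

1906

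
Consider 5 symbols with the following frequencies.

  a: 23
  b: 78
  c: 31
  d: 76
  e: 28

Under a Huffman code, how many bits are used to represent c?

2

Repeatedly merge the two smallest:
combine a(23), e(28) → 51
combine c(31), 51 → 82
combine d(76), b(78) → 154
combine 82, 154 → 236
c's leaf is at depth 2, giving a 2-bit codeword.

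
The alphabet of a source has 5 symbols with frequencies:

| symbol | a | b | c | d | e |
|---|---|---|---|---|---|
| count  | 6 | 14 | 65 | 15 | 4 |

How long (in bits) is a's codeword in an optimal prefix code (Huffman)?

Huffman merges, smallest pair first:
combine e(4), a(6) → 10
combine 10, b(14) → 24
combine d(15), 24 → 39
combine 39, c(65) → 104
The subtree containing a is merged 4 times, so code length = 4.

4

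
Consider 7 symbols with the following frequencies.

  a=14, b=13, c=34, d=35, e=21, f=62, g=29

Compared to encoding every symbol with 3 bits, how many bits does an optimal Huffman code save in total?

Fixed-length: 3 bits × 208 symbols = 624 bits.
Huffman merges:
merge b(13) and a(14): 27
merge e(21) and 27: 48
merge g(29) and c(34): 63
merge d(35) and 48: 83
merge f(62) and 63: 125
merge 83 and 125: 208
Huffman total = 27 + 48 + 63 + 83 + 125 + 208 = 554 bits.
Saving = 624 − 554 = 70 bits.

70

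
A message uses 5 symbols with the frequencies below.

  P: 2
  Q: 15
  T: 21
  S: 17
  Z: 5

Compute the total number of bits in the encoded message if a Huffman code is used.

Merge the two smallest weights repeatedly:
P(2) + Z(5) → 7
7 + Q(15) → 22
S(17) + T(21) → 38
22 + 38 → 60
Total encoded bits = sum of merged weights = 7 + 22 + 38 + 60 = 127.

127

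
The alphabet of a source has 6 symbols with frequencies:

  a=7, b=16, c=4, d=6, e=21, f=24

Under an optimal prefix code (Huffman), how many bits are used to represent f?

Build the tree from the bottom:
combine c(4), d(6) → 10
combine a(7), 10 → 17
combine b(16), 17 → 33
combine e(21), f(24) → 45
combine 33, 45 → 78
f sits 2 levels below the root, so its codeword is 2 bits.

2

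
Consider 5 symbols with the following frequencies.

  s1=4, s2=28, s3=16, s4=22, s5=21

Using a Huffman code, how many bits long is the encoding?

202

Build the Huffman tree bottom-up:
merge s1(4) and s3(16): 20
merge 20 and s5(21): 41
merge s4(22) and s2(28): 50
merge 41 and 50: 91
The encoded length is the sum of every internal node's weight: 20 + 41 + 50 + 91 = 202 bits.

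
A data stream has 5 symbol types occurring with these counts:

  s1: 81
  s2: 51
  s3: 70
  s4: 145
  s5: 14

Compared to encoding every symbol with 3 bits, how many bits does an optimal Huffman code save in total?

Fixed-length: 3 bits × 361 symbols = 1083 bits.
Huffman merges:
merge s5(14) and s2(51): 65
merge 65 and s3(70): 135
merge s1(81) and 135: 216
merge s4(145) and 216: 361
Huffman total = 65 + 135 + 216 + 361 = 777 bits.
Saving = 1083 − 777 = 306 bits.

306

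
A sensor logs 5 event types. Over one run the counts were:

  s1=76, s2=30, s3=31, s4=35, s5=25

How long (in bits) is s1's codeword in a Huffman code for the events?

Huffman merges, smallest pair first:
s5(25) + s2(30) → 55
s3(31) + s4(35) → 66
55 + 66 → 121
s1(76) + 121 → 197
s1 sits one level below the root: a 1-bit codeword.

1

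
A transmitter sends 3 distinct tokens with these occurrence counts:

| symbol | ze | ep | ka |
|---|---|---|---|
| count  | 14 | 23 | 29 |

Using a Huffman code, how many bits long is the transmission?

103

Merge the two smallest weights repeatedly:
ze(14) + ep(23) → 37
ka(29) + 37 → 66
Total encoded bits = sum of merged weights = 37 + 66 = 103.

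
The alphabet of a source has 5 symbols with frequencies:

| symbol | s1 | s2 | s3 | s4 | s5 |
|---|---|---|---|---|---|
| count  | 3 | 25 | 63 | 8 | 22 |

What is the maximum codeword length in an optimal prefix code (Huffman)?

4

Merge the two lowest-weight nodes at each step:
s1(3) + s4(8) → 11
11 + s5(22) → 33
s2(25) + 33 → 58
58 + s3(63) → 121
The rarest symbols sit at the bottom; the longest codeword is 4 bits.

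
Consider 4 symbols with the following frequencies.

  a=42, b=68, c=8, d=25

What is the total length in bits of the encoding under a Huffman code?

251

Build the Huffman tree bottom-up:
merge c(8) and d(25): 33
merge 33 and a(42): 75
merge b(68) and 75: 143
The encoded length is the sum of every internal node's weight: 33 + 75 + 143 = 251 bits.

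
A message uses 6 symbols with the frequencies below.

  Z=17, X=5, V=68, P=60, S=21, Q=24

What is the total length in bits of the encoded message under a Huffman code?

Build the Huffman tree bottom-up:
combine X(5), Z(17) → 22
combine S(21), 22 → 43
combine Q(24), 43 → 67
combine P(60), 67 → 127
combine V(68), 127 → 195
Total encoded bits = sum of merged weights = 22 + 43 + 67 + 127 + 195 = 454.

454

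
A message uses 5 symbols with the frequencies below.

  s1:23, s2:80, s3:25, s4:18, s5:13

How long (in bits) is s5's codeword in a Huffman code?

3

Build the tree from the bottom:
merge s5(13) and s4(18): 31
merge s1(23) and s3(25): 48
merge 31 and 48: 79
merge 79 and s2(80): 159
s5 sits 3 levels below the root, so its codeword is 3 bits.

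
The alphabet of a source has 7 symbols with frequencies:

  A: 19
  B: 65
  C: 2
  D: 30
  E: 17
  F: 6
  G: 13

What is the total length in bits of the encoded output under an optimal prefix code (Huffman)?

Merge the two smallest weights repeatedly:
combine C(2), F(6) → 8
combine 8, G(13) → 21
combine E(17), A(19) → 36
combine 21, D(30) → 51
combine 36, 51 → 87
combine B(65), 87 → 152
Total encoded bits = sum of merged weights = 8 + 21 + 36 + 51 + 87 + 152 = 355.

355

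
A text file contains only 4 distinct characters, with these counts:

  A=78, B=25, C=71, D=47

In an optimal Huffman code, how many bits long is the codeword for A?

Huffman merges, smallest pair first:
B(25) + D(47) → 72
C(71) + 72 → 143
A(78) + 143 → 221
A is a child of the root — depth 1, so its codeword is a single bit.

1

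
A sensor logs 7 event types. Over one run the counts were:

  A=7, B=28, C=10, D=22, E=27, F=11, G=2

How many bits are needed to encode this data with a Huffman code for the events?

Merge the two smallest weights repeatedly:
merge G(2) and A(7): 9
merge 9 and C(10): 19
merge F(11) and 19: 30
merge D(22) and E(27): 49
merge B(28) and 30: 58
merge 49 and 58: 107
Total encoded bits = sum of merged weights = 9 + 19 + 30 + 49 + 58 + 107 = 272.

272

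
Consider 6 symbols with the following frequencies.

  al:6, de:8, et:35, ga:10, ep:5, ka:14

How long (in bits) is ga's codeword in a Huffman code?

3

Repeatedly merge the two smallest:
ep(5) + al(6) → 11
de(8) + ga(10) → 18
11 + ka(14) → 25
18 + 25 → 43
et(35) + 43 → 78
ga sits 3 levels below the root, so its codeword is 3 bits.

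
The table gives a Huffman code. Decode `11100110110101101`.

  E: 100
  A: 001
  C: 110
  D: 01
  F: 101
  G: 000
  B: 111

BAFFDF

Read left to right; each codeword is recognised as soon as it completes (prefix code):
  111→B | 001→A | 101→F | 101→F | 01→D | 101→F
Decoded message: BAFFDF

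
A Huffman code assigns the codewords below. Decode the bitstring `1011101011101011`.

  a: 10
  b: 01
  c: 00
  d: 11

adaadaad

Read left to right; each codeword is recognised as soon as it completes (prefix code):
  10→a | 11→d | 10→a | 10→a | 11→d | 10→a | 10→a | 11→d
Decoded message: adaadaad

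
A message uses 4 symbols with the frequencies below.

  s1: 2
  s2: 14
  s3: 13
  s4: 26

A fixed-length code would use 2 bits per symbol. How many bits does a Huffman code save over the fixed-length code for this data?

Fixed-length: 2 bits × 55 symbols = 110 bits.
Huffman merges:
s1(2) + s3(13) → 15
s2(14) + 15 → 29
s4(26) + 29 → 55
Huffman total = 15 + 29 + 55 = 99 bits.
Saving = 110 − 99 = 11 bits.

11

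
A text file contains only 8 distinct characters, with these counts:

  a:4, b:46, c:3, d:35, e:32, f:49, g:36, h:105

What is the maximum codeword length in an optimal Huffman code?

Merge the two lowest-weight nodes at each step:
combine c(3), a(4) → 7
combine 7, e(32) → 39
combine d(35), g(36) → 71
combine 39, b(46) → 85
combine f(49), 71 → 120
combine 85, h(105) → 190
combine 120, 190 → 310
Maximum depth reached is 5.

5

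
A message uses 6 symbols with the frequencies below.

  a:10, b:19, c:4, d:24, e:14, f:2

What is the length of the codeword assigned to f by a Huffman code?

4

Huffman merges, smallest pair first:
f(2) + c(4) → 6
6 + a(10) → 16
e(14) + 16 → 30
b(19) + d(24) → 43
30 + 43 → 73
f's leaf is at depth 4, giving a 4-bit codeword.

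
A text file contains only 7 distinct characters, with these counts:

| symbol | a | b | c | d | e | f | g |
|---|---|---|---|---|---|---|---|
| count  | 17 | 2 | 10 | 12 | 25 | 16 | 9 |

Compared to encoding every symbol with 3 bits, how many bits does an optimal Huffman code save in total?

31

Fixed-length: 3 bits × 91 symbols = 273 bits.
Huffman merges:
b(2) + g(9) → 11
c(10) + 11 → 21
d(12) + f(16) → 28
a(17) + 21 → 38
e(25) + 28 → 53
38 + 53 → 91
Huffman total = 11 + 21 + 28 + 38 + 53 + 91 = 242 bits.
Saving = 273 − 242 = 31 bits.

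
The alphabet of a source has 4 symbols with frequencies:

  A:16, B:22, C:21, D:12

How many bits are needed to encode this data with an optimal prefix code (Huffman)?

Greedily combine the two least-frequent nodes:
D(12) + A(16) → 28
C(21) + B(22) → 43
28 + 43 → 71
Total encoded bits = sum of merged weights = 28 + 43 + 71 = 142.

142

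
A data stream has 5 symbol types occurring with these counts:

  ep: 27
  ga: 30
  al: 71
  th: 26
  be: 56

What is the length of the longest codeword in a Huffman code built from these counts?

3

Merge the two lowest-weight nodes at each step:
th(26) + ep(27) → 53
ga(30) + 53 → 83
be(56) + al(71) → 127
83 + 127 → 210
Maximum depth reached is 3.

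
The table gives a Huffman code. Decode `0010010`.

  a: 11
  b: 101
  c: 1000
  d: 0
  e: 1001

Read left to right; each codeword is recognised as soon as it completes (prefix code):
  0→d | 0→d | 1001→e | 0→d
Decoded message: dded

dded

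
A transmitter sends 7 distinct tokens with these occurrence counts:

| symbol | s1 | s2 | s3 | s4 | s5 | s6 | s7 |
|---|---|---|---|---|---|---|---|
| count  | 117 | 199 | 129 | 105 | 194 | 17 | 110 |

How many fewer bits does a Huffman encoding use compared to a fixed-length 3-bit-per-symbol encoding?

Fixed-length: 3 bits × 871 symbols = 2613 bits.
Huffman merges:
merge s6(17) and s4(105): 122
merge s7(110) and s1(117): 227
merge 122 and s3(129): 251
merge s5(194) and s2(199): 393
merge 227 and 251: 478
merge 393 and 478: 871
Huffman total = 122 + 227 + 251 + 393 + 478 + 871 = 2342 bits.
Saving = 2613 − 2342 = 271 bits.

271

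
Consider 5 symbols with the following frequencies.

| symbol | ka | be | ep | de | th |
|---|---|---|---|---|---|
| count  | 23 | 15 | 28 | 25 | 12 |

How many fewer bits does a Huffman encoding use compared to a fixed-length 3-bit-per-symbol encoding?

Fixed-length: 3 bits × 103 symbols = 309 bits.
Huffman merges:
combine th(12), be(15) → 27
combine ka(23), de(25) → 48
combine 27, ep(28) → 55
combine 48, 55 → 103
Huffman total = 27 + 48 + 55 + 103 = 233 bits.
Saving = 309 − 233 = 76 bits.

76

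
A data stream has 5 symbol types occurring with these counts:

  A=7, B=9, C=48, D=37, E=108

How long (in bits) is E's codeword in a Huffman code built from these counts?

1

Build the tree from the bottom:
combine A(7), B(9) → 16
combine 16, D(37) → 53
combine C(48), 53 → 101
combine 101, E(108) → 209
E is a child of the root — depth 1, so its codeword is a single bit.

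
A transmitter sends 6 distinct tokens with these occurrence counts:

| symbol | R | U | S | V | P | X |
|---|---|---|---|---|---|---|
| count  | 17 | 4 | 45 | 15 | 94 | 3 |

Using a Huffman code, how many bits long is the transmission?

Greedily combine the two least-frequent nodes:
X(3) + U(4) → 7
7 + V(15) → 22
R(17) + 22 → 39
39 + S(45) → 84
84 + P(94) → 178
Each symbol's bit-cost is frequency × depth; summing gives 330 bits (equivalently 7 + 22 + 39 + 84 + 178).

330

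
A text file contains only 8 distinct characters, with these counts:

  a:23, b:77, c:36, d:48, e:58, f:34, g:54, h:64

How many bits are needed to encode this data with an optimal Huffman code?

1162

Merge the two smallest weights repeatedly:
combine a(23), f(34) → 57
combine c(36), d(48) → 84
combine g(54), 57 → 111
combine e(58), h(64) → 122
combine b(77), 84 → 161
combine 111, 122 → 233
combine 161, 233 → 394
The encoded length is the sum of every internal node's weight: 57 + 84 + 111 + 122 + 161 + 233 + 394 = 1162 bits.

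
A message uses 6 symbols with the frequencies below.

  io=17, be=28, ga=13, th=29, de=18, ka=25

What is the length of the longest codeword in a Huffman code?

Merge the two lowest-weight nodes at each step:
ga(13) + io(17) → 30
de(18) + ka(25) → 43
be(28) + th(29) → 57
30 + 43 → 73
57 + 73 → 130
The first pair merged (ga, io) ends up deepest, at depth 3.

3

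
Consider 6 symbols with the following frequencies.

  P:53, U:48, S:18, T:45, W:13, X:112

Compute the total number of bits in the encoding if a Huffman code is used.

Merge the two smallest weights repeatedly:
combine W(13), S(18) → 31
combine 31, T(45) → 76
combine U(48), P(53) → 101
combine 76, 101 → 177
combine X(112), 177 → 289
The encoded length is the sum of every internal node's weight: 31 + 76 + 101 + 177 + 289 = 674 bits.

674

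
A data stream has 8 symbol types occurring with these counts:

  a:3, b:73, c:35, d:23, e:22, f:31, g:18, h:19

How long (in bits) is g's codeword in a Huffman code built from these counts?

Repeatedly merge the two smallest:
a(3) + g(18) → 21
h(19) + 21 → 40
e(22) + d(23) → 45
f(31) + c(35) → 66
40 + 45 → 85
66 + b(73) → 139
85 + 139 → 224
The subtree containing g is merged 4 times, so code length = 4.

4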